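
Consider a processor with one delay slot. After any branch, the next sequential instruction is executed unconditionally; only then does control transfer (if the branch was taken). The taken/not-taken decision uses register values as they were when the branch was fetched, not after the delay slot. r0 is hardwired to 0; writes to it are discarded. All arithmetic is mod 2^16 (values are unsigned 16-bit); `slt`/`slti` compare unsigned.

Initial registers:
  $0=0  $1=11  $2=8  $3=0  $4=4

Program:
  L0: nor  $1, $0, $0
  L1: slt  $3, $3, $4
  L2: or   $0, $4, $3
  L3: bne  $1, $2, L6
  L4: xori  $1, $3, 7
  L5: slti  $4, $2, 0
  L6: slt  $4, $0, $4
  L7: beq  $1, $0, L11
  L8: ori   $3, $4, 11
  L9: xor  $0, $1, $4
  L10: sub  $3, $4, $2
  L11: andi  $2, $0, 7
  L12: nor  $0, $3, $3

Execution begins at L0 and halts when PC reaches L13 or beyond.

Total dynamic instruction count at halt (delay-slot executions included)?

PC=0  nor  $1, $0, $0        | $0=0 $1=65535 $2=8 $3=0 $4=4
PC=1  slt  $3, $3, $4        | $0=0 $1=65535 $2=8 $3=1 $4=4
PC=2  or   $0, $4, $3        | $0=0 $1=65535 $2=8 $3=1 $4=4
PC=3  bne  $1, $2, L6        | $0=0 $1=65535 $2=8 $3=1 $4=4  [TAKEN]
PC=4  xori  $1, $3, 7        | $0=0 $1=6 $2=8 $3=1 $4=4
PC=6  slt  $4, $0, $4        | $0=0 $1=6 $2=8 $3=1 $4=1
PC=7  beq  $1, $0, L11       | $0=0 $1=6 $2=8 $3=1 $4=1  [not taken]
PC=8  ori   $3, $4, 11       | $0=0 $1=6 $2=8 $3=11 $4=1
PC=9  xor  $0, $1, $4        | $0=0 $1=6 $2=8 $3=11 $4=1
PC=10 sub  $3, $4, $2        | $0=0 $1=6 $2=8 $3=65529 $4=1
PC=11 andi  $2, $0, 7        | $0=0 $1=6 $2=0 $3=65529 $4=1
PC=12 nor  $0, $3, $3        | $0=0 $1=6 $2=0 $3=65529 $4=1

12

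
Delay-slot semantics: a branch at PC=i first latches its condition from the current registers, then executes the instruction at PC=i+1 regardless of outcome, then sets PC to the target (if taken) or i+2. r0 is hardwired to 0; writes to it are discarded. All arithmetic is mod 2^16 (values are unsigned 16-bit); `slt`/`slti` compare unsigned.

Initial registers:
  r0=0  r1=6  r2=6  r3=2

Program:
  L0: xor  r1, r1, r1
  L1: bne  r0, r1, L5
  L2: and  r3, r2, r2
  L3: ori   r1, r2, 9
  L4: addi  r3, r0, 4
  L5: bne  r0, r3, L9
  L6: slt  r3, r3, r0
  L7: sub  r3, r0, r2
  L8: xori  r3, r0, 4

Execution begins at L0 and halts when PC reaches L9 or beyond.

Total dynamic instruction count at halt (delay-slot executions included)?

7

[0] xor  r1, r1, r1  →  {r0:0, r1:0, r2:6, r3:2}
[1] bne  r0, r1, L5  →  {r0:0, r1:0, r2:6, r3:2}  ⟨branch fallthrough⟩
[2] and  r3, r2, r2  →  {r0:0, r1:0, r2:6, r3:6}
[3] ori   r1, r2, 9  →  {r0:0, r1:15, r2:6, r3:6}
[4] addi  r3, r0, 4  →  {r0:0, r1:15, r2:6, r3:4}
[5] bne  r0, r3, L9  →  {r0:0, r1:15, r2:6, r3:4}  ⟨branch taken⟩
[6] slt  r3, r3, r0  →  {r0:0, r1:15, r2:6, r3:0}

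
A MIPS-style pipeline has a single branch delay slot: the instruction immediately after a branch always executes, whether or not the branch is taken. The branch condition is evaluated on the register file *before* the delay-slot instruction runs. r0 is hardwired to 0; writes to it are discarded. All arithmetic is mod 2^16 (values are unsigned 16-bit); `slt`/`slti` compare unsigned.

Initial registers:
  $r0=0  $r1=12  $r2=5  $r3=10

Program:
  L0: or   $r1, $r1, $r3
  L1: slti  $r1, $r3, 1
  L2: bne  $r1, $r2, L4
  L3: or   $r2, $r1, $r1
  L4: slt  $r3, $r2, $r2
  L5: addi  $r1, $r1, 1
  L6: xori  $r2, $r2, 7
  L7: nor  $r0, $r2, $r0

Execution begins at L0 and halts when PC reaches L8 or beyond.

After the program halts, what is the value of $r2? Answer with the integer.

7

PC=0  or   $r1, $r1, $r3     | $r0=0 $r1=14 $r2=5 $r3=10
PC=1  slti  $r1, $r3, 1      | $r0=0 $r1=0 $r2=5 $r3=10
PC=2  bne  $r1, $r2, L4      | $r0=0 $r1=0 $r2=5 $r3=10  [TAKEN]
PC=3  or   $r2, $r1, $r1     | $r0=0 $r1=0 $r2=0 $r3=10
PC=4  slt  $r3, $r2, $r2     | $r0=0 $r1=0 $r2=0 $r3=0
PC=5  addi  $r1, $r1, 1      | $r0=0 $r1=1 $r2=0 $r3=0
PC=6  xori  $r2, $r2, 7      | $r0=0 $r1=1 $r2=7 $r3=0
PC=7  nor  $r0, $r2, $r0     | $r0=0 $r1=1 $r2=7 $r3=0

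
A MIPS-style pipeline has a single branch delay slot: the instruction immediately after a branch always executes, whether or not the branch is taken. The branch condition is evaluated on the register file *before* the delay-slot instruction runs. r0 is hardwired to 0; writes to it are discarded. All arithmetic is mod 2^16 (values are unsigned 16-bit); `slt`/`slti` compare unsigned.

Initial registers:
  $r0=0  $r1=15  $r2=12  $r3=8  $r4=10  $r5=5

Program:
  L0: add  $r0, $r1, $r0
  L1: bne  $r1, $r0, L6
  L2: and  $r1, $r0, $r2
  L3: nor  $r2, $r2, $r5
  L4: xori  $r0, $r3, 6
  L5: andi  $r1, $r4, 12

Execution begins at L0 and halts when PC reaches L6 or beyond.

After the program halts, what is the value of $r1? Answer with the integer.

[0] add  $r0, $r1, $r0  →  {$r0:0, $r1:15, $r2:12, $r3:8, $r4:10, $r5:5}
[1] bne  $r1, $r0, L6  →  {$r0:0, $r1:15, $r2:12, $r3:8, $r4:10, $r5:5}  ⟨branch taken⟩
[2] and  $r1, $r0, $r2  →  {$r0:0, $r1:0, $r2:12, $r3:8, $r4:10, $r5:5}

0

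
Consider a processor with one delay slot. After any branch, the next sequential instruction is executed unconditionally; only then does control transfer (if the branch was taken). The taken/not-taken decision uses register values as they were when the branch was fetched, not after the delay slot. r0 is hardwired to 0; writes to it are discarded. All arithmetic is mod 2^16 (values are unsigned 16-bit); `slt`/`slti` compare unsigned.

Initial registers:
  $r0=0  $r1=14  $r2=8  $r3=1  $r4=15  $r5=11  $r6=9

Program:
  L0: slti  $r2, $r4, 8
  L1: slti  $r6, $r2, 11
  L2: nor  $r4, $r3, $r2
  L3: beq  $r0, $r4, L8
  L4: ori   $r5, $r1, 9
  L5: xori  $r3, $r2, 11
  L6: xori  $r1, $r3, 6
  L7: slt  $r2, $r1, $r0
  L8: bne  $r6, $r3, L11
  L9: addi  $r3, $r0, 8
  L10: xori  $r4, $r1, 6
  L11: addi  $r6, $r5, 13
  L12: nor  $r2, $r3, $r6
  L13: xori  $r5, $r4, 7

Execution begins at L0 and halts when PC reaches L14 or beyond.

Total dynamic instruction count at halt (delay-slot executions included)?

PC=0  slti  $r2, $r4, 8      | $r0=0 $r1=14 $r2=0 $r3=1 $r4=15 $r5=11 $r6=9
PC=1  slti  $r6, $r2, 11     | $r0=0 $r1=14 $r2=0 $r3=1 $r4=15 $r5=11 $r6=1
PC=2  nor  $r4, $r3, $r2     | $r0=0 $r1=14 $r2=0 $r3=1 $r4=65534 $r5=11 $r6=1
PC=3  beq  $r0, $r4, L8      | $r0=0 $r1=14 $r2=0 $r3=1 $r4=65534 $r5=11 $r6=1  [not taken]
PC=4  ori   $r5, $r1, 9      | $r0=0 $r1=14 $r2=0 $r3=1 $r4=65534 $r5=15 $r6=1
PC=5  xori  $r3, $r2, 11     | $r0=0 $r1=14 $r2=0 $r3=11 $r4=65534 $r5=15 $r6=1
PC=6  xori  $r1, $r3, 6      | $r0=0 $r1=13 $r2=0 $r3=11 $r4=65534 $r5=15 $r6=1
PC=7  slt  $r2, $r1, $r0     | $r0=0 $r1=13 $r2=0 $r3=11 $r4=65534 $r5=15 $r6=1
PC=8  bne  $r6, $r3, L11     | $r0=0 $r1=13 $r2=0 $r3=11 $r4=65534 $r5=15 $r6=1  [TAKEN]
PC=9  addi  $r3, $r0, 8      | $r0=0 $r1=13 $r2=0 $r3=8 $r4=65534 $r5=15 $r6=1
PC=11 addi  $r6, $r5, 13     | $r0=0 $r1=13 $r2=0 $r3=8 $r4=65534 $r5=15 $r6=28
PC=12 nor  $r2, $r3, $r6     | $r0=0 $r1=13 $r2=65507 $r3=8 $r4=65534 $r5=15 $r6=28
PC=13 xori  $r5, $r4, 7      | $r0=0 $r1=13 $r2=65507 $r3=8 $r4=65534 $r5=65529 $r6=28

13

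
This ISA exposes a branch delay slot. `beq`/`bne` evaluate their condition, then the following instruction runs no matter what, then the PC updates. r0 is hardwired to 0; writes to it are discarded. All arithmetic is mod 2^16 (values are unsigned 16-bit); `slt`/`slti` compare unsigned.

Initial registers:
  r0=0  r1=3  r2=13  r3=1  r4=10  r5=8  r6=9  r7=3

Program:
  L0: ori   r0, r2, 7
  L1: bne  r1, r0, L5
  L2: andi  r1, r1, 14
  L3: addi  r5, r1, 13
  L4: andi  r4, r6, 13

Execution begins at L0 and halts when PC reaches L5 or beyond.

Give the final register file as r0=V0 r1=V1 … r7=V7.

  step pc=0: ori   r0, r2, 7  regs=(0,3,13,1,10,8,9,3)
  step pc=1: bne  r1, r0, L5  cond=T  regs=(0,3,13,1,10,8,9,3)
  step pc=2: andi  r1, r1, 14  regs=(0,2,13,1,10,8,9,3)

r0=0 r1=2 r2=13 r3=1 r4=10 r5=8 r6=9 r7=3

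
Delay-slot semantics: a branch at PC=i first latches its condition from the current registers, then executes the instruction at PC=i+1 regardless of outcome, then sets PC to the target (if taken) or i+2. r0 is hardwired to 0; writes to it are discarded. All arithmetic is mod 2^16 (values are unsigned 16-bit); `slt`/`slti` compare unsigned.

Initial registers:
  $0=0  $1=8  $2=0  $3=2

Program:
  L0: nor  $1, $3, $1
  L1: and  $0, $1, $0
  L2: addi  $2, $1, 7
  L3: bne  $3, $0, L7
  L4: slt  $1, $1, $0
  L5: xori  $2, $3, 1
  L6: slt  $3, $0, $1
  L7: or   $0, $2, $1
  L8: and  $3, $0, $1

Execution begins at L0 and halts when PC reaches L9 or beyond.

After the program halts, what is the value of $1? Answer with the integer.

0

PC=0  nor  $1, $3, $1        | $0=0 $1=65525 $2=0 $3=2
PC=1  and  $0, $1, $0        | $0=0 $1=65525 $2=0 $3=2
PC=2  addi  $2, $1, 7        | $0=0 $1=65525 $2=65532 $3=2
PC=3  bne  $3, $0, L7        | $0=0 $1=65525 $2=65532 $3=2  [TAKEN]
PC=4  slt  $1, $1, $0        | $0=0 $1=0 $2=65532 $3=2
PC=7  or   $0, $2, $1        | $0=0 $1=0 $2=65532 $3=2
PC=8  and  $3, $0, $1        | $0=0 $1=0 $2=65532 $3=0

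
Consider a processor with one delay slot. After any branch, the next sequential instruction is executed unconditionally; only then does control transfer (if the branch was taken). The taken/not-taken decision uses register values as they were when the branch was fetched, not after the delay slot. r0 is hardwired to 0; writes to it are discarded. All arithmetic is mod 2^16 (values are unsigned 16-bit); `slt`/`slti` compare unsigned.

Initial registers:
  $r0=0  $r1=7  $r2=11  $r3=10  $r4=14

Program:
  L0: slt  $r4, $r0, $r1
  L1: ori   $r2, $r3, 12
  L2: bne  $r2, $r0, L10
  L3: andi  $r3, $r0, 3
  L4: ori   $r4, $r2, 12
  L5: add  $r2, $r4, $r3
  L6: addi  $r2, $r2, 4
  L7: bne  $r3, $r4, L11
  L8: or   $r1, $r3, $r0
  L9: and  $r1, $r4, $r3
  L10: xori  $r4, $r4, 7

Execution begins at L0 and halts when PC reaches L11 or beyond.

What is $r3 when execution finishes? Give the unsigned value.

#0 slt  $r4, $r0, $r1 ; 0/7/11/10/1
#1 ori   $r2, $r3, 12 ; 0/7/14/10/1
#2 bne  $r2, $r0, L10 ; 0/7/14/10/1 ; →target
#3 andi  $r3, $r0, 3 ; 0/7/14/0/1
#10 xori  $r4, $r4, 7 ; 0/7/14/0/6

0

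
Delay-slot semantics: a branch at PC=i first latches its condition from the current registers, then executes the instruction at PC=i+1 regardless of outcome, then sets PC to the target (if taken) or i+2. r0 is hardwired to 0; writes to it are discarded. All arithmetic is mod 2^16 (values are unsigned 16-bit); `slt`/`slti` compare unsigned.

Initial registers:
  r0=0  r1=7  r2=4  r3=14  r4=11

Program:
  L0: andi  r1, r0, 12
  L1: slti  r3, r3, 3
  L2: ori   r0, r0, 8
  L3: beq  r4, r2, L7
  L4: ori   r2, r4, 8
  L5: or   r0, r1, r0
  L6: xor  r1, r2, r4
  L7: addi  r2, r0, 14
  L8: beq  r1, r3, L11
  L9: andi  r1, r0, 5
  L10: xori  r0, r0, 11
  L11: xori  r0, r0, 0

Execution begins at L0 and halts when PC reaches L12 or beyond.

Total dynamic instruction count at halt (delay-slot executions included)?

#0 andi  r1, r0, 12 ; 0/0/4/14/11
#1 slti  r3, r3, 3 ; 0/0/4/0/11
#2 ori   r0, r0, 8 ; 0/0/4/0/11
#3 beq  r4, r2, L7 ; 0/0/4/0/11 ; →fallthru
#4 ori   r2, r4, 8 ; 0/0/11/0/11
#5 or   r0, r1, r0 ; 0/0/11/0/11
#6 xor  r1, r2, r4 ; 0/0/11/0/11
#7 addi  r2, r0, 14 ; 0/0/14/0/11
#8 beq  r1, r3, L11 ; 0/0/14/0/11 ; →target
#9 andi  r1, r0, 5 ; 0/0/14/0/11
#11 xori  r0, r0, 0 ; 0/0/14/0/11

11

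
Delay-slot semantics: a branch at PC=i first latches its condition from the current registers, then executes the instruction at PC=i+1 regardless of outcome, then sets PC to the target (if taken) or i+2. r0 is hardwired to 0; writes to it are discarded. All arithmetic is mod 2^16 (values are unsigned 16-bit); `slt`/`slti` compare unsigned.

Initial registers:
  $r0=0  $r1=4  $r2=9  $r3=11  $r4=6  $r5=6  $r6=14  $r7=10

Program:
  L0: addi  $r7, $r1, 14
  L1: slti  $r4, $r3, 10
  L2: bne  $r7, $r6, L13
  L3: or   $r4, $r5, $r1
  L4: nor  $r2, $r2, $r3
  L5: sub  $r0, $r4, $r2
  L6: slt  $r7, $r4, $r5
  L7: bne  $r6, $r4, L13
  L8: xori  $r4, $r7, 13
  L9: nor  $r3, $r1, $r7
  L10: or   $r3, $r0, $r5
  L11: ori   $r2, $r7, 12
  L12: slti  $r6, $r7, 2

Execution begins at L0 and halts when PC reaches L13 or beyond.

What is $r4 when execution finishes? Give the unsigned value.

6

[0] addi  $r7, $r1, 14  →  {$r0:0, $r1:4, $r2:9, $r3:11, $r4:6, $r5:6, $r6:14, $r7:18}
[1] slti  $r4, $r3, 10  →  {$r0:0, $r1:4, $r2:9, $r3:11, $r4:0, $r5:6, $r6:14, $r7:18}
[2] bne  $r7, $r6, L13  →  {$r0:0, $r1:4, $r2:9, $r3:11, $r4:0, $r5:6, $r6:14, $r7:18}  ⟨branch taken⟩
[3] or   $r4, $r5, $r1  →  {$r0:0, $r1:4, $r2:9, $r3:11, $r4:6, $r5:6, $r6:14, $r7:18}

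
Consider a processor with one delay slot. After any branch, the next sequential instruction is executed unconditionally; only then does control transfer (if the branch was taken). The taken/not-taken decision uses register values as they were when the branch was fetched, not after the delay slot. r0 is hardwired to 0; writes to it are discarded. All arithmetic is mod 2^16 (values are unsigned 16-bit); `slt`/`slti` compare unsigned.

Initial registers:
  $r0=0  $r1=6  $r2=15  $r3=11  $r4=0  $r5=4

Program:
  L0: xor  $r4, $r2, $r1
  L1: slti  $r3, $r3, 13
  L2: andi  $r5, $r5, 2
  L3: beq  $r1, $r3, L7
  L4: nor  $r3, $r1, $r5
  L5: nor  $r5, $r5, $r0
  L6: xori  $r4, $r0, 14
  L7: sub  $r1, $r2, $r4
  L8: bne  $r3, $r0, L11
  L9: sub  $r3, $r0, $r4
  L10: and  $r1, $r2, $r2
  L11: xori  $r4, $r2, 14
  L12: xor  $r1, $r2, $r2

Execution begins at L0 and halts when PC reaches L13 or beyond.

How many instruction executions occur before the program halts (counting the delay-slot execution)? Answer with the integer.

[0] xor  $r4, $r2, $r1  →  {$r0:0, $r1:6, $r2:15, $r3:11, $r4:9, $r5:4}
[1] slti  $r3, $r3, 13  →  {$r0:0, $r1:6, $r2:15, $r3:1, $r4:9, $r5:4}
[2] andi  $r5, $r5, 2  →  {$r0:0, $r1:6, $r2:15, $r3:1, $r4:9, $r5:0}
[3] beq  $r1, $r3, L7  →  {$r0:0, $r1:6, $r2:15, $r3:1, $r4:9, $r5:0}  ⟨branch fallthrough⟩
[4] nor  $r3, $r1, $r5  →  {$r0:0, $r1:6, $r2:15, $r3:65529, $r4:9, $r5:0}
[5] nor  $r5, $r5, $r0  →  {$r0:0, $r1:6, $r2:15, $r3:65529, $r4:9, $r5:65535}
[6] xori  $r4, $r0, 14  →  {$r0:0, $r1:6, $r2:15, $r3:65529, $r4:14, $r5:65535}
[7] sub  $r1, $r2, $r4  →  {$r0:0, $r1:1, $r2:15, $r3:65529, $r4:14, $r5:65535}
[8] bne  $r3, $r0, L11  →  {$r0:0, $r1:1, $r2:15, $r3:65529, $r4:14, $r5:65535}  ⟨branch taken⟩
[9] sub  $r3, $r0, $r4  →  {$r0:0, $r1:1, $r2:15, $r3:65522, $r4:14, $r5:65535}
[11] xori  $r4, $r2, 14  →  {$r0:0, $r1:1, $r2:15, $r3:65522, $r4:1, $r5:65535}
[12] xor  $r1, $r2, $r2  →  {$r0:0, $r1:0, $r2:15, $r3:65522, $r4:1, $r5:65535}

12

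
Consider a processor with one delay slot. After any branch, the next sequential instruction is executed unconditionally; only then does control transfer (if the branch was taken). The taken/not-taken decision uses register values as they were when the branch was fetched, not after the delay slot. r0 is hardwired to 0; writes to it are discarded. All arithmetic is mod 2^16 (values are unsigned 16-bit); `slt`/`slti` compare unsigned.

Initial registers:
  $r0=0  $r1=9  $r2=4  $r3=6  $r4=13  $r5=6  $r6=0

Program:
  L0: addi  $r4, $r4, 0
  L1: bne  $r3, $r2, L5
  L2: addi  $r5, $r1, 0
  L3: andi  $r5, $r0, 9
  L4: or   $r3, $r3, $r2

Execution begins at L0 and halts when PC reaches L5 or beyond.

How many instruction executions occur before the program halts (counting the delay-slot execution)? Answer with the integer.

3

  step pc=0: addi  $r4, $r4, 0  regs=(0,9,4,6,13,6,0)
  step pc=1: bne  $r3, $r2, L5  cond=T  regs=(0,9,4,6,13,6,0)
  step pc=2: addi  $r5, $r1, 0  regs=(0,9,4,6,13,9,0)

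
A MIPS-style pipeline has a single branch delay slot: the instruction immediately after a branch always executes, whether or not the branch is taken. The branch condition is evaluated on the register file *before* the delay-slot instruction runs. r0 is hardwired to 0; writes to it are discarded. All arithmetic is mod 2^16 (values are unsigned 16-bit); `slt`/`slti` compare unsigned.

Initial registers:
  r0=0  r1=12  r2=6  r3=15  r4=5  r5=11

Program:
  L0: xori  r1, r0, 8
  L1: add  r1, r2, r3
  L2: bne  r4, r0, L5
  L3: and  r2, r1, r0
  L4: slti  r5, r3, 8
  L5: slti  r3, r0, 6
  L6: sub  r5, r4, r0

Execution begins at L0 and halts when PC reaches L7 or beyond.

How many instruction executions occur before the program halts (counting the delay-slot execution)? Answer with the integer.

[0] xori  r1, r0, 8  →  {r0:0, r1:8, r2:6, r3:15, r4:5, r5:11}
[1] add  r1, r2, r3  →  {r0:0, r1:21, r2:6, r3:15, r4:5, r5:11}
[2] bne  r4, r0, L5  →  {r0:0, r1:21, r2:6, r3:15, r4:5, r5:11}  ⟨branch taken⟩
[3] and  r2, r1, r0  →  {r0:0, r1:21, r2:0, r3:15, r4:5, r5:11}
[5] slti  r3, r0, 6  →  {r0:0, r1:21, r2:0, r3:1, r4:5, r5:11}
[6] sub  r5, r4, r0  →  {r0:0, r1:21, r2:0, r3:1, r4:5, r5:5}

6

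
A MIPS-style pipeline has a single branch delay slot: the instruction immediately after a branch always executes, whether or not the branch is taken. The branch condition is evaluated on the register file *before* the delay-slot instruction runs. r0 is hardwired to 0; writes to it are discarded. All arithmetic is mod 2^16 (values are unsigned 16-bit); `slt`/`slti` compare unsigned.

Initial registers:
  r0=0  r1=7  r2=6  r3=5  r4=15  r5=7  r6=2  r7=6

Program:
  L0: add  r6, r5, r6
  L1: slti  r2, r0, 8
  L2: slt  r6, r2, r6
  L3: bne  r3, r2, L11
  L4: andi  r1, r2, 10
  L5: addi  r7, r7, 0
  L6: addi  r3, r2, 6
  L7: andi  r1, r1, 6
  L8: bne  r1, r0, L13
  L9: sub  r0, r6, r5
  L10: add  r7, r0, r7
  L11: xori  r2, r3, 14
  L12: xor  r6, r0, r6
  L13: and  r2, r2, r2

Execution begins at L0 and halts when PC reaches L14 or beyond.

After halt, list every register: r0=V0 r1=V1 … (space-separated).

r0=0 r1=0 r2=11 r3=5 r4=15 r5=7 r6=1 r7=6

#0 add  r6, r5, r6 ; 0/7/6/5/15/7/9/6
#1 slti  r2, r0, 8 ; 0/7/1/5/15/7/9/6
#2 slt  r6, r2, r6 ; 0/7/1/5/15/7/1/6
#3 bne  r3, r2, L11 ; 0/7/1/5/15/7/1/6 ; →target
#4 andi  r1, r2, 10 ; 0/0/1/5/15/7/1/6
#11 xori  r2, r3, 14 ; 0/0/11/5/15/7/1/6
#12 xor  r6, r0, r6 ; 0/0/11/5/15/7/1/6
#13 and  r2, r2, r2 ; 0/0/11/5/15/7/1/6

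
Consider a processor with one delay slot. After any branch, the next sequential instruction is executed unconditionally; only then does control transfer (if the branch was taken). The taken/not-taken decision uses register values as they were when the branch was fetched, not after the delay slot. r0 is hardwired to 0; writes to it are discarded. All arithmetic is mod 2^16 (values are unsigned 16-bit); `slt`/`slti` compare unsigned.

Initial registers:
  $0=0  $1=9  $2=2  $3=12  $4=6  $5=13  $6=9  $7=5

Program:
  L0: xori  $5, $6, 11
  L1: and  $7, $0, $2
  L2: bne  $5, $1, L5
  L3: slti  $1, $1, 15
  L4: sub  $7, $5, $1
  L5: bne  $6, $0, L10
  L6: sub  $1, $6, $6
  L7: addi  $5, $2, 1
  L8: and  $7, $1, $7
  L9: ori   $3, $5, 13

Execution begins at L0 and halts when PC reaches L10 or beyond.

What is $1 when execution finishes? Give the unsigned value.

0

[0] xori  $5, $6, 11  →  {$0:0, $1:9, $2:2, $3:12, $4:6, $5:2, $6:9, $7:5}
[1] and  $7, $0, $2  →  {$0:0, $1:9, $2:2, $3:12, $4:6, $5:2, $6:9, $7:0}
[2] bne  $5, $1, L5  →  {$0:0, $1:9, $2:2, $3:12, $4:6, $5:2, $6:9, $7:0}  ⟨branch taken⟩
[3] slti  $1, $1, 15  →  {$0:0, $1:1, $2:2, $3:12, $4:6, $5:2, $6:9, $7:0}
[5] bne  $6, $0, L10  →  {$0:0, $1:1, $2:2, $3:12, $4:6, $5:2, $6:9, $7:0}  ⟨branch taken⟩
[6] sub  $1, $6, $6  →  {$0:0, $1:0, $2:2, $3:12, $4:6, $5:2, $6:9, $7:0}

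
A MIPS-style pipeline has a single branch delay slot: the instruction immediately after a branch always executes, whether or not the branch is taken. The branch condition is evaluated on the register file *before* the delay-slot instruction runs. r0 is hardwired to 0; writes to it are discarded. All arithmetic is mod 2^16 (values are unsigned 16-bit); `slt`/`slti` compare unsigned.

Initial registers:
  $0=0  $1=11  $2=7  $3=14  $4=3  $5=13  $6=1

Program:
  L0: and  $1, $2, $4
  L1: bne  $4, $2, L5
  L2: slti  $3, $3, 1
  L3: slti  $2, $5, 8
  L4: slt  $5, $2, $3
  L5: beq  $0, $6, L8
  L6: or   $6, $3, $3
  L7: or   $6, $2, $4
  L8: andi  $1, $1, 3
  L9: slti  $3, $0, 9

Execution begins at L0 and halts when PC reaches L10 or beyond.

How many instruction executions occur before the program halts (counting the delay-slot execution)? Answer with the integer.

PC=0  and  $1, $2, $4        | $0=0 $1=3 $2=7 $3=14 $4=3 $5=13 $6=1
PC=1  bne  $4, $2, L5        | $0=0 $1=3 $2=7 $3=14 $4=3 $5=13 $6=1  [TAKEN]
PC=2  slti  $3, $3, 1        | $0=0 $1=3 $2=7 $3=0 $4=3 $5=13 $6=1
PC=5  beq  $0, $6, L8        | $0=0 $1=3 $2=7 $3=0 $4=3 $5=13 $6=1  [not taken]
PC=6  or   $6, $3, $3        | $0=0 $1=3 $2=7 $3=0 $4=3 $5=13 $6=0
PC=7  or   $6, $2, $4        | $0=0 $1=3 $2=7 $3=0 $4=3 $5=13 $6=7
PC=8  andi  $1, $1, 3        | $0=0 $1=3 $2=7 $3=0 $4=3 $5=13 $6=7
PC=9  slti  $3, $0, 9        | $0=0 $1=3 $2=7 $3=1 $4=3 $5=13 $6=7

8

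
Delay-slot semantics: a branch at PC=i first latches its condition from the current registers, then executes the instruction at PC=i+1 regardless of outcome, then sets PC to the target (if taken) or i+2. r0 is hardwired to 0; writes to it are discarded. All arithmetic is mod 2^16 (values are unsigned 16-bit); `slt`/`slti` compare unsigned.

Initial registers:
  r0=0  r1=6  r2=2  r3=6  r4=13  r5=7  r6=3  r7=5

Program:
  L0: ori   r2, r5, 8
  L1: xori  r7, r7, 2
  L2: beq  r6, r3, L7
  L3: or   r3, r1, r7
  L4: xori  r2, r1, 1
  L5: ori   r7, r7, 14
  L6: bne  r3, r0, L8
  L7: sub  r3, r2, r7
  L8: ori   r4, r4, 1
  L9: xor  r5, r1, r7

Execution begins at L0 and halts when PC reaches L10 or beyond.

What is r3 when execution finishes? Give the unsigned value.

[0] ori   r2, r5, 8  →  {r0:0, r1:6, r2:15, r3:6, r4:13, r5:7, r6:3, r7:5}
[1] xori  r7, r7, 2  →  {r0:0, r1:6, r2:15, r3:6, r4:13, r5:7, r6:3, r7:7}
[2] beq  r6, r3, L7  →  {r0:0, r1:6, r2:15, r3:6, r4:13, r5:7, r6:3, r7:7}  ⟨branch fallthrough⟩
[3] or   r3, r1, r7  →  {r0:0, r1:6, r2:15, r3:7, r4:13, r5:7, r6:3, r7:7}
[4] xori  r2, r1, 1  →  {r0:0, r1:6, r2:7, r3:7, r4:13, r5:7, r6:3, r7:7}
[5] ori   r7, r7, 14  →  {r0:0, r1:6, r2:7, r3:7, r4:13, r5:7, r6:3, r7:15}
[6] bne  r3, r0, L8  →  {r0:0, r1:6, r2:7, r3:7, r4:13, r5:7, r6:3, r7:15}  ⟨branch taken⟩
[7] sub  r3, r2, r7  →  {r0:0, r1:6, r2:7, r3:65528, r4:13, r5:7, r6:3, r7:15}
[8] ori   r4, r4, 1  →  {r0:0, r1:6, r2:7, r3:65528, r4:13, r5:7, r6:3, r7:15}
[9] xor  r5, r1, r7  →  {r0:0, r1:6, r2:7, r3:65528, r4:13, r5:9, r6:3, r7:15}

65528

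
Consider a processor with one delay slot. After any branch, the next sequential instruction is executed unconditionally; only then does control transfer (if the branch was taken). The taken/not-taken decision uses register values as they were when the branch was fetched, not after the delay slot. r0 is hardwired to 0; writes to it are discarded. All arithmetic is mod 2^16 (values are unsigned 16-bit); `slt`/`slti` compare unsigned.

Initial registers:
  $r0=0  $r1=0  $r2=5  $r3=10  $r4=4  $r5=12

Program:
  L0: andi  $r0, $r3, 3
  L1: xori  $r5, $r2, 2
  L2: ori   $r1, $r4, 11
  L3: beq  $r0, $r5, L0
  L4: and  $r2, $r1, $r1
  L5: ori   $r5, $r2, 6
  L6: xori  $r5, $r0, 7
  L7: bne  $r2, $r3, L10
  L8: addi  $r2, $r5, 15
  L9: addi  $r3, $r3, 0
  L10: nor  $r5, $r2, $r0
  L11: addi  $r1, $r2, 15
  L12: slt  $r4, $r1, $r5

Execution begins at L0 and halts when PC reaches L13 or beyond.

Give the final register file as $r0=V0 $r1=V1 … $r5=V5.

#0 andi  $r0, $r3, 3 ; 0/0/5/10/4/12
#1 xori  $r5, $r2, 2 ; 0/0/5/10/4/7
#2 ori   $r1, $r4, 11 ; 0/15/5/10/4/7
#3 beq  $r0, $r5, L0 ; 0/15/5/10/4/7 ; →fallthru
#4 and  $r2, $r1, $r1 ; 0/15/15/10/4/7
#5 ori   $r5, $r2, 6 ; 0/15/15/10/4/15
#6 xori  $r5, $r0, 7 ; 0/15/15/10/4/7
#7 bne  $r2, $r3, L10 ; 0/15/15/10/4/7 ; →target
#8 addi  $r2, $r5, 15 ; 0/15/22/10/4/7
#10 nor  $r5, $r2, $r0 ; 0/15/22/10/4/65513
#11 addi  $r1, $r2, 15 ; 0/37/22/10/4/65513
#12 slt  $r4, $r1, $r5 ; 0/37/22/10/1/65513

$r0=0 $r1=37 $r2=22 $r3=10 $r4=1 $r5=65513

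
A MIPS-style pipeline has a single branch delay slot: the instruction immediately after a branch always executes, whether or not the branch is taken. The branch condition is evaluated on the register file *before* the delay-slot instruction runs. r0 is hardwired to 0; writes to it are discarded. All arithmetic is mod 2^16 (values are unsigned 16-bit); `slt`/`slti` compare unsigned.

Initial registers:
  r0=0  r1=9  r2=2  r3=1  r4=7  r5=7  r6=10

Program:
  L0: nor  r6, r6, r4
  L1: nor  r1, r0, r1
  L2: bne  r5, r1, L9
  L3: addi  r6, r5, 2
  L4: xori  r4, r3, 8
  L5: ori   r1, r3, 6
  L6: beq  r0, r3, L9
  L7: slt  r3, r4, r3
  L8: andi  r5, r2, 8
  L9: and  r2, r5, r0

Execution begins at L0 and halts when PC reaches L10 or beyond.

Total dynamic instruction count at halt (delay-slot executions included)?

[0] nor  r6, r6, r4  →  {r0:0, r1:9, r2:2, r3:1, r4:7, r5:7, r6:65520}
[1] nor  r1, r0, r1  →  {r0:0, r1:65526, r2:2, r3:1, r4:7, r5:7, r6:65520}
[2] bne  r5, r1, L9  →  {r0:0, r1:65526, r2:2, r3:1, r4:7, r5:7, r6:65520}  ⟨branch taken⟩
[3] addi  r6, r5, 2  →  {r0:0, r1:65526, r2:2, r3:1, r4:7, r5:7, r6:9}
[9] and  r2, r5, r0  →  {r0:0, r1:65526, r2:0, r3:1, r4:7, r5:7, r6:9}

5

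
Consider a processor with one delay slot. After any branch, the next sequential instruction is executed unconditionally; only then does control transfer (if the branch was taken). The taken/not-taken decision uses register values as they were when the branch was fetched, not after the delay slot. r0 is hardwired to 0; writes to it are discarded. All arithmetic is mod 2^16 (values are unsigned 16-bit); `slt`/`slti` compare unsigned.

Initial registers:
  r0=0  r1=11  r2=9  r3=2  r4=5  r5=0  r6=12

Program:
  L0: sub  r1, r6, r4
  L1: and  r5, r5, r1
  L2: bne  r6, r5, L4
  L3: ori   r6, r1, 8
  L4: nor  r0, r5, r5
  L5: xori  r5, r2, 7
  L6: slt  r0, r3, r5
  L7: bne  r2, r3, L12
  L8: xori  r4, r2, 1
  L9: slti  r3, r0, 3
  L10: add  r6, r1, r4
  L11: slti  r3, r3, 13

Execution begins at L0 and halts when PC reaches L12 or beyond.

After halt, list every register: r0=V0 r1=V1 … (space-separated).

#0 sub  r1, r6, r4 ; 0/7/9/2/5/0/12
#1 and  r5, r5, r1 ; 0/7/9/2/5/0/12
#2 bne  r6, r5, L4 ; 0/7/9/2/5/0/12 ; →target
#3 ori   r6, r1, 8 ; 0/7/9/2/5/0/15
#4 nor  r0, r5, r5 ; 0/7/9/2/5/0/15
#5 xori  r5, r2, 7 ; 0/7/9/2/5/14/15
#6 slt  r0, r3, r5 ; 0/7/9/2/5/14/15
#7 bne  r2, r3, L12 ; 0/7/9/2/5/14/15 ; →target
#8 xori  r4, r2, 1 ; 0/7/9/2/8/14/15

r0=0 r1=7 r2=9 r3=2 r4=8 r5=14 r6=15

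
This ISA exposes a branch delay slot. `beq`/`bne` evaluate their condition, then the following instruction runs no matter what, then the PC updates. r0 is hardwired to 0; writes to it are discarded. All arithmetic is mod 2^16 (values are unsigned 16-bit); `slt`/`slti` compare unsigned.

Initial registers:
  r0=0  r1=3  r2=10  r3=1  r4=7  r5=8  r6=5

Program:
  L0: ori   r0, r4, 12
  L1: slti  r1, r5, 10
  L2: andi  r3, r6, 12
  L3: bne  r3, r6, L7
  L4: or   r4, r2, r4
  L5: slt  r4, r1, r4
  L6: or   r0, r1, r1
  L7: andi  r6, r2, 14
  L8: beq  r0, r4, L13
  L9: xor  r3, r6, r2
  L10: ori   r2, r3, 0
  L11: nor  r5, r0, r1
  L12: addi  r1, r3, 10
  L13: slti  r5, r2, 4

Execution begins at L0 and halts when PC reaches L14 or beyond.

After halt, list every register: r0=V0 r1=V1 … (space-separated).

PC=0  ori   r0, r4, 12       | r0=0 r1=3 r2=10 r3=1 r4=7 r5=8 r6=5
PC=1  slti  r1, r5, 10       | r0=0 r1=1 r2=10 r3=1 r4=7 r5=8 r6=5
PC=2  andi  r3, r6, 12       | r0=0 r1=1 r2=10 r3=4 r4=7 r5=8 r6=5
PC=3  bne  r3, r6, L7        | r0=0 r1=1 r2=10 r3=4 r4=7 r5=8 r6=5  [TAKEN]
PC=4  or   r4, r2, r4        | r0=0 r1=1 r2=10 r3=4 r4=15 r5=8 r6=5
PC=7  andi  r6, r2, 14       | r0=0 r1=1 r2=10 r3=4 r4=15 r5=8 r6=10
PC=8  beq  r0, r4, L13       | r0=0 r1=1 r2=10 r3=4 r4=15 r5=8 r6=10  [not taken]
PC=9  xor  r3, r6, r2        | r0=0 r1=1 r2=10 r3=0 r4=15 r5=8 r6=10
PC=10 ori   r2, r3, 0        | r0=0 r1=1 r2=0 r3=0 r4=15 r5=8 r6=10
PC=11 nor  r5, r0, r1        | r0=0 r1=1 r2=0 r3=0 r4=15 r5=65534 r6=10
PC=12 addi  r1, r3, 10       | r0=0 r1=10 r2=0 r3=0 r4=15 r5=65534 r6=10
PC=13 slti  r5, r2, 4        | r0=0 r1=10 r2=0 r3=0 r4=15 r5=1 r6=10

r0=0 r1=10 r2=0 r3=0 r4=15 r5=1 r6=10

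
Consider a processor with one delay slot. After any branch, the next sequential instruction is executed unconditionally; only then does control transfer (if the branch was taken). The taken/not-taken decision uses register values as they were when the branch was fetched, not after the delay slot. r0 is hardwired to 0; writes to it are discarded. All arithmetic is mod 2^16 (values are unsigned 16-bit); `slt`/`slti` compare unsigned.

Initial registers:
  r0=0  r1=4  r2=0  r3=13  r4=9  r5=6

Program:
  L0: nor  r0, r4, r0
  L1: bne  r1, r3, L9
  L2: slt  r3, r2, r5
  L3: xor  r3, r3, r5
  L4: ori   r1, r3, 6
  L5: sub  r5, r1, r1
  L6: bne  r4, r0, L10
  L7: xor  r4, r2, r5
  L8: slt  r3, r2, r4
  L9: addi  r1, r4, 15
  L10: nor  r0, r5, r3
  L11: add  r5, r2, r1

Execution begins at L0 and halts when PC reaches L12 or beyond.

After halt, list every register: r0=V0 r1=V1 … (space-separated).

  step pc=0: nor  r0, r4, r0  regs=(0,4,0,13,9,6)
  step pc=1: bne  r1, r3, L9  cond=T  regs=(0,4,0,13,9,6)
  step pc=2: slt  r3, r2, r5  regs=(0,4,0,1,9,6)
  step pc=9: addi  r1, r4, 15  regs=(0,24,0,1,9,6)
  step pc=10: nor  r0, r5, r3  regs=(0,24,0,1,9,6)
  step pc=11: add  r5, r2, r1  regs=(0,24,0,1,9,24)

r0=0 r1=24 r2=0 r3=1 r4=9 r5=24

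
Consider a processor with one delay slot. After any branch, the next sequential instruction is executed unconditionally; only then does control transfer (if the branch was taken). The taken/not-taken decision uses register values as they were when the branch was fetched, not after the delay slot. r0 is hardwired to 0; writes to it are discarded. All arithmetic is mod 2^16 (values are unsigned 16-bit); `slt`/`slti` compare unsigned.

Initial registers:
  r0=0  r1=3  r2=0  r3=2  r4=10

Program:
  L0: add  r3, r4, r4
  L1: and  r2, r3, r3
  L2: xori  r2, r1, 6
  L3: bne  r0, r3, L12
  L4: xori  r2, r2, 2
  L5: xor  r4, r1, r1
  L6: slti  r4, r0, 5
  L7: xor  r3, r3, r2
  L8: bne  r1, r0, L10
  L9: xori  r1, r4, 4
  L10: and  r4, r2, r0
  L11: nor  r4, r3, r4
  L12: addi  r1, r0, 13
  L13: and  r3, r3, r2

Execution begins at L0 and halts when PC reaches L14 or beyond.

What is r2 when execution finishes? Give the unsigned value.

[0] add  r3, r4, r4  →  {r0:0, r1:3, r2:0, r3:20, r4:10}
[1] and  r2, r3, r3  →  {r0:0, r1:3, r2:20, r3:20, r4:10}
[2] xori  r2, r1, 6  →  {r0:0, r1:3, r2:5, r3:20, r4:10}
[3] bne  r0, r3, L12  →  {r0:0, r1:3, r2:5, r3:20, r4:10}  ⟨branch taken⟩
[4] xori  r2, r2, 2  →  {r0:0, r1:3, r2:7, r3:20, r4:10}
[12] addi  r1, r0, 13  →  {r0:0, r1:13, r2:7, r3:20, r4:10}
[13] and  r3, r3, r2  →  {r0:0, r1:13, r2:7, r3:4, r4:10}

7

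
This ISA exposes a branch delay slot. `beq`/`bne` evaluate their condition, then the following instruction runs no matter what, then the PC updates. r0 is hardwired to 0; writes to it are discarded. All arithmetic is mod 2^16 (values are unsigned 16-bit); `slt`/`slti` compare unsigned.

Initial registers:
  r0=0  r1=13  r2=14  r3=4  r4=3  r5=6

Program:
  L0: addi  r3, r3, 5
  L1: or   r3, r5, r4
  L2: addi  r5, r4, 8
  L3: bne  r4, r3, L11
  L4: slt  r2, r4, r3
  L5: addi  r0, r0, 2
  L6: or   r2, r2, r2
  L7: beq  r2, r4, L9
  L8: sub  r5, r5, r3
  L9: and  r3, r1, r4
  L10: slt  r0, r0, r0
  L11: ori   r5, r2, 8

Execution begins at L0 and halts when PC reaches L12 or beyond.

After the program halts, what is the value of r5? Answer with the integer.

9

#0 addi  r3, r3, 5 ; 0/13/14/9/3/6
#1 or   r3, r5, r4 ; 0/13/14/7/3/6
#2 addi  r5, r4, 8 ; 0/13/14/7/3/11
#3 bne  r4, r3, L11 ; 0/13/14/7/3/11 ; →target
#4 slt  r2, r4, r3 ; 0/13/1/7/3/11
#11 ori   r5, r2, 8 ; 0/13/1/7/3/9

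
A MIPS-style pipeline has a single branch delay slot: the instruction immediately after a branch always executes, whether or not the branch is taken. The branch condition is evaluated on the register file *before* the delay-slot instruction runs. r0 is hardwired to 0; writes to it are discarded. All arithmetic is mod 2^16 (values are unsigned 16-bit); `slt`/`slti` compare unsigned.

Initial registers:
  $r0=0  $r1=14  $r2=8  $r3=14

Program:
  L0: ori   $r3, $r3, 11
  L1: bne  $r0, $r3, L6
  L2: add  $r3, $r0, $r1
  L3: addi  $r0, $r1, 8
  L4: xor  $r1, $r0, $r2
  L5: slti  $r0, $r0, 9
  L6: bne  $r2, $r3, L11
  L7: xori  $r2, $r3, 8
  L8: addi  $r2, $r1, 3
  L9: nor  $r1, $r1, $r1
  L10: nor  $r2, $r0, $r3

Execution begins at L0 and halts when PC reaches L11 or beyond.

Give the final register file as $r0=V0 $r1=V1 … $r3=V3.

$r0=0 $r1=14 $r2=6 $r3=14

  step pc=0: ori   $r3, $r3, 11  regs=(0,14,8,15)
  step pc=1: bne  $r0, $r3, L6  cond=T  regs=(0,14,8,15)
  step pc=2: add  $r3, $r0, $r1  regs=(0,14,8,14)
  step pc=6: bne  $r2, $r3, L11  cond=T  regs=(0,14,8,14)
  step pc=7: xori  $r2, $r3, 8  regs=(0,14,6,14)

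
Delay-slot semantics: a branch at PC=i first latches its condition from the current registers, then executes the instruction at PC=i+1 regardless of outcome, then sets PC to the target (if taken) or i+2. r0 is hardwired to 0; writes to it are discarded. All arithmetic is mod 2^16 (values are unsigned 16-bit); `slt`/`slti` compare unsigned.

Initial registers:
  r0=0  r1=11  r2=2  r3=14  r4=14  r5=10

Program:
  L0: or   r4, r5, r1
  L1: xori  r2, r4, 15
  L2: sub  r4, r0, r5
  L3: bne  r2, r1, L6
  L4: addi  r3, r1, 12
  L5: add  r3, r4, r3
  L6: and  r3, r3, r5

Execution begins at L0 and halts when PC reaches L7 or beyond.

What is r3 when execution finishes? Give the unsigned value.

#0 or   r4, r5, r1 ; 0/11/2/14/11/10
#1 xori  r2, r4, 15 ; 0/11/4/14/11/10
#2 sub  r4, r0, r5 ; 0/11/4/14/65526/10
#3 bne  r2, r1, L6 ; 0/11/4/14/65526/10 ; →target
#4 addi  r3, r1, 12 ; 0/11/4/23/65526/10
#6 and  r3, r3, r5 ; 0/11/4/2/65526/10

2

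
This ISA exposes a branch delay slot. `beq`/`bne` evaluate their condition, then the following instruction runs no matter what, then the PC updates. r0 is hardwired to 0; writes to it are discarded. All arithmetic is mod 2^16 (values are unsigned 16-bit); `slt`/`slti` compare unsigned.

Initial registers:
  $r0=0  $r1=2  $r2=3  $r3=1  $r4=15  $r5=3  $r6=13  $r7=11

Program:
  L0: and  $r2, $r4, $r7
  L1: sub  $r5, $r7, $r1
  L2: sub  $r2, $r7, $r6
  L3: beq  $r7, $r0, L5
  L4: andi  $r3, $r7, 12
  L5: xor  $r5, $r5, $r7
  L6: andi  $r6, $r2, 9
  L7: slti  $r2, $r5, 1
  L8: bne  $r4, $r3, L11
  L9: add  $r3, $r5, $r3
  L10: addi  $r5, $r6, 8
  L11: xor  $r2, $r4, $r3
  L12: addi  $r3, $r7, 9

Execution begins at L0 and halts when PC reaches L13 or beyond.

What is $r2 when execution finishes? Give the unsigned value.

PC=0  and  $r2, $r4, $r7     | $r0=0 $r1=2 $r2=11 $r3=1 $r4=15 $r5=3 $r6=13 $r7=11
PC=1  sub  $r5, $r7, $r1     | $r0=0 $r1=2 $r2=11 $r3=1 $r4=15 $r5=9 $r6=13 $r7=11
PC=2  sub  $r2, $r7, $r6     | $r0=0 $r1=2 $r2=65534 $r3=1 $r4=15 $r5=9 $r6=13 $r7=11
PC=3  beq  $r7, $r0, L5      | $r0=0 $r1=2 $r2=65534 $r3=1 $r4=15 $r5=9 $r6=13 $r7=11  [not taken]
PC=4  andi  $r3, $r7, 12     | $r0=0 $r1=2 $r2=65534 $r3=8 $r4=15 $r5=9 $r6=13 $r7=11
PC=5  xor  $r5, $r5, $r7     | $r0=0 $r1=2 $r2=65534 $r3=8 $r4=15 $r5=2 $r6=13 $r7=11
PC=6  andi  $r6, $r2, 9      | $r0=0 $r1=2 $r2=65534 $r3=8 $r4=15 $r5=2 $r6=8 $r7=11
PC=7  slti  $r2, $r5, 1      | $r0=0 $r1=2 $r2=0 $r3=8 $r4=15 $r5=2 $r6=8 $r7=11
PC=8  bne  $r4, $r3, L11     | $r0=0 $r1=2 $r2=0 $r3=8 $r4=15 $r5=2 $r6=8 $r7=11  [TAKEN]
PC=9  add  $r3, $r5, $r3     | $r0=0 $r1=2 $r2=0 $r3=10 $r4=15 $r5=2 $r6=8 $r7=11
PC=11 xor  $r2, $r4, $r3     | $r0=0 $r1=2 $r2=5 $r3=10 $r4=15 $r5=2 $r6=8 $r7=11
PC=12 addi  $r3, $r7, 9      | $r0=0 $r1=2 $r2=5 $r3=20 $r4=15 $r5=2 $r6=8 $r7=11

5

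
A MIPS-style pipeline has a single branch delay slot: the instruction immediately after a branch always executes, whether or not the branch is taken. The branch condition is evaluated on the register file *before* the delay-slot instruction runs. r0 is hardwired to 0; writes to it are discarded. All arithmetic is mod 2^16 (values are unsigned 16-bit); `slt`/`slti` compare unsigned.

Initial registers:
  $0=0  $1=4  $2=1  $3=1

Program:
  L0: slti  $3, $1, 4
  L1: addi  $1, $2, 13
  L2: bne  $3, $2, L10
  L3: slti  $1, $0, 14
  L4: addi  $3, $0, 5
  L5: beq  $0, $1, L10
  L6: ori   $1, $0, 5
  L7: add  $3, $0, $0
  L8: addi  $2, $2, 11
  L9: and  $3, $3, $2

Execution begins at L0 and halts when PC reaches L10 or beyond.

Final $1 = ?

[0] slti  $3, $1, 4  →  {$0:0, $1:4, $2:1, $3:0}
[1] addi  $1, $2, 13  →  {$0:0, $1:14, $2:1, $3:0}
[2] bne  $3, $2, L10  →  {$0:0, $1:14, $2:1, $3:0}  ⟨branch taken⟩
[3] slti  $1, $0, 14  →  {$0:0, $1:1, $2:1, $3:0}

1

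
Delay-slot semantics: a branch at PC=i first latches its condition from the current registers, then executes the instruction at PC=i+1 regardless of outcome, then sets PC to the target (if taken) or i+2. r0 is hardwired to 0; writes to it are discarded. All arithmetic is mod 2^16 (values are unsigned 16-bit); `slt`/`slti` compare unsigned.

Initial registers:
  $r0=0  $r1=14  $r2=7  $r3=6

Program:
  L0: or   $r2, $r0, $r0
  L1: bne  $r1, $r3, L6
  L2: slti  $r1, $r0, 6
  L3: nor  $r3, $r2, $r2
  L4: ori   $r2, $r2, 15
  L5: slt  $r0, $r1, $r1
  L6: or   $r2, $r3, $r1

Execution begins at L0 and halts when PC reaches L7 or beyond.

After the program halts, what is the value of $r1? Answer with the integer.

PC=0  or   $r2, $r0, $r0     | $r0=0 $r1=14 $r2=0 $r3=6
PC=1  bne  $r1, $r3, L6      | $r0=0 $r1=14 $r2=0 $r3=6  [TAKEN]
PC=2  slti  $r1, $r0, 6      | $r0=0 $r1=1 $r2=0 $r3=6
PC=6  or   $r2, $r3, $r1     | $r0=0 $r1=1 $r2=7 $r3=6

1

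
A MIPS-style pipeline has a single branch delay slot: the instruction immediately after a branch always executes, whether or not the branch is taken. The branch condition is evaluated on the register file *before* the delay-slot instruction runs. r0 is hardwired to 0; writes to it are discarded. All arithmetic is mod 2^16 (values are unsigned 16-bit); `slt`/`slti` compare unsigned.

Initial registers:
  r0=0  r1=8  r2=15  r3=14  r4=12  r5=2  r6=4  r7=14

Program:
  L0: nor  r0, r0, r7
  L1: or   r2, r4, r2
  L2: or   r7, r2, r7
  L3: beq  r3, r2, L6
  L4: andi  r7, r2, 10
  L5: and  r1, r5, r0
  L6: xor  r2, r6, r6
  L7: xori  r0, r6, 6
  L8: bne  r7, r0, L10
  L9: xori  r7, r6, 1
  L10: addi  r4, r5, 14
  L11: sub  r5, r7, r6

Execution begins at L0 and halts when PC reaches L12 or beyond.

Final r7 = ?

5

PC=0  nor  r0, r0, r7        | r0=0 r1=8 r2=15 r3=14 r4=12 r5=2 r6=4 r7=14
PC=1  or   r2, r4, r2        | r0=0 r1=8 r2=15 r3=14 r4=12 r5=2 r6=4 r7=14
PC=2  or   r7, r2, r7        | r0=0 r1=8 r2=15 r3=14 r4=12 r5=2 r6=4 r7=15
PC=3  beq  r3, r2, L6        | r0=0 r1=8 r2=15 r3=14 r4=12 r5=2 r6=4 r7=15  [not taken]
PC=4  andi  r7, r2, 10       | r0=0 r1=8 r2=15 r3=14 r4=12 r5=2 r6=4 r7=10
PC=5  and  r1, r5, r0        | r0=0 r1=0 r2=15 r3=14 r4=12 r5=2 r6=4 r7=10
PC=6  xor  r2, r6, r6        | r0=0 r1=0 r2=0 r3=14 r4=12 r5=2 r6=4 r7=10
PC=7  xori  r0, r6, 6        | r0=0 r1=0 r2=0 r3=14 r4=12 r5=2 r6=4 r7=10
PC=8  bne  r7, r0, L10       | r0=0 r1=0 r2=0 r3=14 r4=12 r5=2 r6=4 r7=10  [TAKEN]
PC=9  xori  r7, r6, 1        | r0=0 r1=0 r2=0 r3=14 r4=12 r5=2 r6=4 r7=5
PC=10 addi  r4, r5, 14       | r0=0 r1=0 r2=0 r3=14 r4=16 r5=2 r6=4 r7=5
PC=11 sub  r5, r7, r6        | r0=0 r1=0 r2=0 r3=14 r4=16 r5=1 r6=4 r7=5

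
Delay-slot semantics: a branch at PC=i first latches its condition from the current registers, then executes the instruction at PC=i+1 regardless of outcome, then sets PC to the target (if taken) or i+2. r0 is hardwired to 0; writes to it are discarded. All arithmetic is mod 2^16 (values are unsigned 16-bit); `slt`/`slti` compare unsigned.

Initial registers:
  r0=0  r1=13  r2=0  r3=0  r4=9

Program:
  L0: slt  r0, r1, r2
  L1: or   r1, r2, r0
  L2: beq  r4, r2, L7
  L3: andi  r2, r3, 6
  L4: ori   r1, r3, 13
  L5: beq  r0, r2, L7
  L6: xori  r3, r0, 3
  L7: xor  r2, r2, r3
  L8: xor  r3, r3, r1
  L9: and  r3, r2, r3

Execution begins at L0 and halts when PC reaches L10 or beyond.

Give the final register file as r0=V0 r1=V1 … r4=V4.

r0=0 r1=13 r2=3 r3=2 r4=9

#0 slt  r0, r1, r2 ; 0/13/0/0/9
#1 or   r1, r2, r0 ; 0/0/0/0/9
#2 beq  r4, r2, L7 ; 0/0/0/0/9 ; →fallthru
#3 andi  r2, r3, 6 ; 0/0/0/0/9
#4 ori   r1, r3, 13 ; 0/13/0/0/9
#5 beq  r0, r2, L7 ; 0/13/0/0/9 ; →target
#6 xori  r3, r0, 3 ; 0/13/0/3/9
#7 xor  r2, r2, r3 ; 0/13/3/3/9
#8 xor  r3, r3, r1 ; 0/13/3/14/9
#9 and  r3, r2, r3 ; 0/13/3/2/9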